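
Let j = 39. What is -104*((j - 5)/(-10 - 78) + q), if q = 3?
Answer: -2990/11 ≈ -271.82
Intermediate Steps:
-104*((j - 5)/(-10 - 78) + q) = -104*((39 - 5)/(-10 - 78) + 3) = -104*(34/(-88) + 3) = -104*(34*(-1/88) + 3) = -104*(-17/44 + 3) = -104*115/44 = -2990/11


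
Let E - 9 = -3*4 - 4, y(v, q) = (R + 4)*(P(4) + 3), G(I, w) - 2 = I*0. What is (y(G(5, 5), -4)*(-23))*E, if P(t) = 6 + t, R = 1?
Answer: 10465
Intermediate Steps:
G(I, w) = 2 (G(I, w) = 2 + I*0 = 2 + 0 = 2)
y(v, q) = 65 (y(v, q) = (1 + 4)*((6 + 4) + 3) = 5*(10 + 3) = 5*13 = 65)
E = -7 (E = 9 + (-3*4 - 4) = 9 + (-12 - 4) = 9 - 16 = -7)
(y(G(5, 5), -4)*(-23))*E = (65*(-23))*(-7) = -1495*(-7) = 10465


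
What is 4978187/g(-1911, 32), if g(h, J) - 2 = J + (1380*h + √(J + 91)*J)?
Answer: -6564102967151/3477269449682 - 39825496*√123/1738634724841 ≈ -1.8880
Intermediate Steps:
g(h, J) = 2 + J + 1380*h + J*√(91 + J) (g(h, J) = 2 + (J + (1380*h + √(J + 91)*J)) = 2 + (J + (1380*h + √(91 + J)*J)) = 2 + (J + (1380*h + J*√(91 + J))) = 2 + (J + 1380*h + J*√(91 + J)) = 2 + J + 1380*h + J*√(91 + J))
4978187/g(-1911, 32) = 4978187/(2 + 32 + 1380*(-1911) + 32*√(91 + 32)) = 4978187/(2 + 32 - 2637180 + 32*√123) = 4978187/(-2637146 + 32*√123)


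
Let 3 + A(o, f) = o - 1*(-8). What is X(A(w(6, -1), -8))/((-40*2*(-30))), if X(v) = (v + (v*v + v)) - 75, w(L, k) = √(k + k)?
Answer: -7/400 + I*√2/200 ≈ -0.0175 + 0.0070711*I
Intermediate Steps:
w(L, k) = √2*√k (w(L, k) = √(2*k) = √2*√k)
A(o, f) = 5 + o (A(o, f) = -3 + (o - 1*(-8)) = -3 + (o + 8) = -3 + (8 + o) = 5 + o)
X(v) = -75 + v² + 2*v (X(v) = (v + (v² + v)) - 75 = (v + (v + v²)) - 75 = (v² + 2*v) - 75 = -75 + v² + 2*v)
X(A(w(6, -1), -8))/((-40*2*(-30))) = (-75 + (5 + √2*√(-1))² + 2*(5 + √2*√(-1)))/((-40*2*(-30))) = (-75 + (5 + √2*I)² + 2*(5 + √2*I))/((-80*(-30))) = (-75 + (5 + I*√2)² + 2*(5 + I*√2))/2400 = (-75 + (5 + I*√2)² + (10 + 2*I*√2))*(1/2400) = (-65 + (5 + I*√2)² + 2*I*√2)*(1/2400) = -13/480 + (5 + I*√2)²/2400 + I*√2/1200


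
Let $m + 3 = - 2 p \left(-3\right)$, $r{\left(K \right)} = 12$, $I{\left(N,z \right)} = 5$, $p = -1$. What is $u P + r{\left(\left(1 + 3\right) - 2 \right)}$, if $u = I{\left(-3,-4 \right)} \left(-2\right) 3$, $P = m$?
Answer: $282$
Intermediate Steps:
$m = -9$ ($m = -3 + \left(-2\right) \left(-1\right) \left(-3\right) = -3 + 2 \left(-3\right) = -3 - 6 = -9$)
$P = -9$
$u = -30$ ($u = 5 \left(-2\right) 3 = \left(-10\right) 3 = -30$)
$u P + r{\left(\left(1 + 3\right) - 2 \right)} = \left(-30\right) \left(-9\right) + 12 = 270 + 12 = 282$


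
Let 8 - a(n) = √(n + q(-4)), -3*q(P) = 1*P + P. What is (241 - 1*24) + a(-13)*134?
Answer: 1289 - 134*I*√93/3 ≈ 1289.0 - 430.75*I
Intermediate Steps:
q(P) = -2*P/3 (q(P) = -(1*P + P)/3 = -(P + P)/3 = -2*P/3)
a(n) = 8 - √(8/3 + n) (a(n) = 8 - √(n - ⅔*(-4)) = 8 - √(n + 8/3) = 8 - √(8/3 + n))
(241 - 1*24) + a(-13)*134 = (241 - 1*24) + (8 - √(24 + 9*(-13))/3)*134 = (241 - 24) + (8 - √(24 - 117)/3)*134 = 217 + (8 - I*√93/3)*134 = 217 + (1072 - 134*I*√93/3) = 1289 - 134*I*√93/3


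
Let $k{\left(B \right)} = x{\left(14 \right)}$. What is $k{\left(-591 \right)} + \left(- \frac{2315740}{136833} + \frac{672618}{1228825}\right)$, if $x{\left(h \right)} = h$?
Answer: $- \frac{23505265268}{9890812425} \approx -2.3765$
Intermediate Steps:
$k{\left(B \right)} = 14$
$k{\left(-591 \right)} + \left(- \frac{2315740}{136833} + \frac{672618}{1228825}\right) = 14 + \left(- \frac{2315740}{136833} + \frac{672618}{1228825}\right) = 14 + \left(\left(-2315740\right) \frac{1}{136833} + 672618 \cdot \frac{1}{1228825}\right) = 14 + \left(- \frac{136220}{8049} + \frac{672618}{1228825}\right) = 14 - \frac{161976639218}{9890812425} = - \frac{23505265268}{9890812425}$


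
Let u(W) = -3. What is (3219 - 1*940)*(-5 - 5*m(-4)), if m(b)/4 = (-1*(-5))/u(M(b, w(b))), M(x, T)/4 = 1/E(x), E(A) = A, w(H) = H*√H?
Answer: 193715/3 ≈ 64572.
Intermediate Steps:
w(H) = H^(3/2)
M(x, T) = 4/x
m(b) = -20/3 (m(b) = 4*(-1*(-5)/(-3)) = 4*(5*(-⅓)) = 4*(-5/3) = -20/3)
(3219 - 1*940)*(-5 - 5*m(-4)) = (3219 - 1*940)*(-5 - 5*(-20/3)) = (3219 - 940)*(-5 + 100/3) = 2279*(85/3) = 193715/3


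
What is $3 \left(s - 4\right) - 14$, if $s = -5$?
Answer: $-41$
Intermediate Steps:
$3 \left(s - 4\right) - 14 = 3 \left(-5 - 4\right) - 14 = 3 \left(-9\right) - 14 = -27 - 14 = -41$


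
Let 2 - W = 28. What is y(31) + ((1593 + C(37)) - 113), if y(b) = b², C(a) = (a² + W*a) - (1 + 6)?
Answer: 2841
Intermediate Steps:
W = -26 (W = 2 - 1*28 = 2 - 28 = -26)
C(a) = -7 + a² - 26*a (C(a) = (a² - 26*a) - (1 + 6) = (a² - 26*a) - 1*7 = (a² - 26*a) - 7 = -7 + a² - 26*a)
y(31) + ((1593 + C(37)) - 113) = 31² + ((1593 + (-7 + 37² - 26*37)) - 113) = 961 + ((1593 + (-7 + 1369 - 962)) - 113) = 961 + ((1593 + 400) - 113) = 961 + (1993 - 113) = 961 + 1880 = 2841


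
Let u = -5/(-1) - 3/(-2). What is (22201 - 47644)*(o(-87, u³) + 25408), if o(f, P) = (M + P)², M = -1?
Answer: -163288925019/64 ≈ -2.5514e+9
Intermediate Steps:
u = 13/2 (u = -5*(-1) - 3*(-½) = 5 + 3/2 = 13/2 ≈ 6.5000)
o(f, P) = (-1 + P)²
(22201 - 47644)*(o(-87, u³) + 25408) = (22201 - 47644)*((-1 + (13/2)³)² + 25408) = -25443*((-1 + 2197/8)² + 25408) = -25443*((2189/8)² + 25408) = -25443*(4791721/64 + 25408) = -25443*6417833/64 = -163288925019/64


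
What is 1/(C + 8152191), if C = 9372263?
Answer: 1/17524454 ≈ 5.7063e-8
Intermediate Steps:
1/(C + 8152191) = 1/(9372263 + 8152191) = 1/17524454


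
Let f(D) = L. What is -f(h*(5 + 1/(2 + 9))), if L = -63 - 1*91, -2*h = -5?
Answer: 154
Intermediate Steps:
h = 5/2 (h = -1/2*(-5) = 5/2 ≈ 2.5000)
L = -154 (L = -63 - 91 = -154)
f(D) = -154
-f(h*(5 + 1/(2 + 9))) = -1*(-154) = 154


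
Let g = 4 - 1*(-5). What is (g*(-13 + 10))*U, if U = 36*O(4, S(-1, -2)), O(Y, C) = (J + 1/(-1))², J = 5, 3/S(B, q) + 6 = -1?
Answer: -15552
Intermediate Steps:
S(B, q) = -3/7 (S(B, q) = 3/(-6 - 1) = 3/(-7) = 3*(-⅐) = -3/7)
g = 9 (g = 4 + 5 = 9)
O(Y, C) = 16 (O(Y, C) = (5 + 1/(-1))² = (5 - 1)² = 4² = 16)
U = 576 (U = 36*16 = 576)
(g*(-13 + 10))*U = (9*(-13 + 10))*576 = (9*(-3))*576 = -27*576 = -15552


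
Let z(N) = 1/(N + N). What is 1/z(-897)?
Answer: -1794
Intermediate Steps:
z(N) = 1/(2*N)
1/z(-897) = 1/((½)/(-897)) = 1/((½)*(-1/897)) = 1/(-1/1794) = -1794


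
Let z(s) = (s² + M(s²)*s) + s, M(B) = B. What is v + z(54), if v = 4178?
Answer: 164612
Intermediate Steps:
z(s) = s + s² + s³ (z(s) = (s² + s²*s) + s = (s² + s³) + s = s + s² + s³)
v + z(54) = 4178 + 54*(1 + 54 + 54²) = 4178 + 54*(1 + 54 + 2916) = 4178 + 54*2971 = 4178 + 160434 = 164612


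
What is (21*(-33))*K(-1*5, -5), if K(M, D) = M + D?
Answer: 6930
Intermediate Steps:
K(M, D) = D + M
(21*(-33))*K(-1*5, -5) = (21*(-33))*(-5 - 1*5) = -693*(-5 - 5) = -693*(-10) = 6930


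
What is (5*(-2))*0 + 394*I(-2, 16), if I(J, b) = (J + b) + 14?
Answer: 11032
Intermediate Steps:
I(J, b) = 14 + J + b
(5*(-2))*0 + 394*I(-2, 16) = (5*(-2))*0 + 394*(14 - 2 + 16) = -10*0 + 394*28 = 0 + 11032 = 11032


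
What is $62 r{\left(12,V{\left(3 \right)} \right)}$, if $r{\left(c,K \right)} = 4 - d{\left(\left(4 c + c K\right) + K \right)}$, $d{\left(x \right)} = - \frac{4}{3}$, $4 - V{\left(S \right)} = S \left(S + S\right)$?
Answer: $\frac{992}{3} \approx 330.67$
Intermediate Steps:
$V{\left(S \right)} = 4 - 2 S^{2}$ ($V{\left(S \right)} = 4 - S \left(S + S\right) = 4 - S 2 S = 4 - 2 S^{2}$)
$d{\left(x \right)} = - \frac{4}{3}$ ($d{\left(x \right)} = \left(-4\right) \frac{1}{3} = - \frac{4}{3}$)
$r{\left(c,K \right)} = \frac{16}{3}$ ($r{\left(c,K \right)} = 4 - - \frac{4}{3} = 4 + \frac{4}{3} = \frac{16}{3}$)
$62 r{\left(12,V{\left(3 \right)} \right)} = 62 \cdot \frac{16}{3} = \frac{992}{3}$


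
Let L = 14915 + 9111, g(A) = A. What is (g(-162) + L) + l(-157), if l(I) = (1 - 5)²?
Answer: 23880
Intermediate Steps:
l(I) = 16 (l(I) = (-4)² = 16)
L = 24026
(g(-162) + L) + l(-157) = (-162 + 24026) + 16 = 23864 + 16 = 23880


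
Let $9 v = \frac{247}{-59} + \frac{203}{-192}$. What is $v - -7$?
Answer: $\frac{654263}{101952} \approx 6.4174$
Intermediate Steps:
$v = - \frac{59401}{101952}$ ($v = \frac{\frac{247}{-59} + \frac{203}{-192}}{9} = \frac{247 \left(- \frac{1}{59}\right) + 203 \left(- \frac{1}{192}\right)}{9} = \frac{- \frac{247}{59} - \frac{203}{192}}{9} = \frac{1}{9} \left(- \frac{59401}{11328}\right) = - \frac{59401}{101952} \approx -0.58264$)
$v - -7 = - \frac{59401}{101952} - -7 = - \frac{59401}{101952} + 7 = \frac{654263}{101952}$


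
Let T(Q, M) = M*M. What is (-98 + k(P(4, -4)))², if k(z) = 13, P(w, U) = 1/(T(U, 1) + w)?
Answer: 7225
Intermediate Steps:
T(Q, M) = M²
P(w, U) = 1/(1 + w) (P(w, U) = 1/(1² + w) = 1/(1 + w))
(-98 + k(P(4, -4)))² = (-98 + 13)² = (-85)² = 7225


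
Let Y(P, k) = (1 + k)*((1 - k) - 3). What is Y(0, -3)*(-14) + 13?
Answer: 41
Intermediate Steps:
Y(P, k) = (1 + k)*(-2 - k)
Y(0, -3)*(-14) + 13 = (-2 - 1*(-3)² - 3*(-3))*(-14) + 13 = (-2 - 1*9 + 9)*(-14) + 13 = (-2 - 9 + 9)*(-14) + 13 = -2*(-14) + 13 = 28 + 13 = 41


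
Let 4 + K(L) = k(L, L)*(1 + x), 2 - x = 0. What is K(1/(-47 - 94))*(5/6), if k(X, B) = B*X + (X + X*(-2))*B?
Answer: -10/3 ≈ -3.3333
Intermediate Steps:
x = 2 (x = 2 - 1*0 = 2 + 0 = 2)
k(X, B) = 0 (k(X, B) = B*X + (X - 2*X)*B = B*X + (-X)*B = B*X - B*X = 0)
K(L) = -4 (K(L) = -4 + 0*(1 + 2) = -4 + 0*3 = -4 + 0 = -4)
K(1/(-47 - 94))*(5/6) = -20/6 = -4*5/6 = -10/3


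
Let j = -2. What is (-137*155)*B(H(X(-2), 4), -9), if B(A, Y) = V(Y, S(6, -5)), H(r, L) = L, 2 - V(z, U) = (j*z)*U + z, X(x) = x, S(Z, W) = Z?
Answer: 2059795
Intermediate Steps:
V(z, U) = 2 - z + 2*U*z (V(z, U) = 2 - ((-2*z)*U + z) = 2 - (-2*U*z + z) = 2 - (z - 2*U*z) = 2 + (-z + 2*U*z) = 2 - z + 2*U*z)
B(A, Y) = 2 + 11*Y (B(A, Y) = 2 - Y + 2*6*Y = 2 - Y + 12*Y = 2 + 11*Y)
(-137*155)*B(H(X(-2), 4), -9) = (-137*155)*(2 + 11*(-9)) = -21235*(2 - 99) = -21235*(-97) = 2059795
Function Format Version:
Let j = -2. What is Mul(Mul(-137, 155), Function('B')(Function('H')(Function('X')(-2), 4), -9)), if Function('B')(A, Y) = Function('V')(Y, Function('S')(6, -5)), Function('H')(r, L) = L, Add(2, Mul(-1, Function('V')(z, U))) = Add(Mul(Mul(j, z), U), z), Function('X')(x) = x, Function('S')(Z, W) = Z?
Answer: 2059795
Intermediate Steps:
Function('V')(z, U) = Add(2, Mul(-1, z), Mul(2, U, z)) (Function('V')(z, U) = Add(2, Mul(-1, Add(Mul(Mul(-2, z), U), z))) = Add(2, Mul(-1, Add(Mul(-2, U, z), z))) = Add(2, Mul(-1, Add(z, Mul(-2, U, z)))) = Add(2, Add(Mul(-1, z), Mul(2, U, z))) = Add(2, Mul(-1, z), Mul(2, U, z)))
Function('B')(A, Y) = Add(2, Mul(11, Y)) (Function('B')(A, Y) = Add(2, Mul(-1, Y), Mul(2, 6, Y)) = Add(2, Mul(-1, Y), Mul(12, Y)) = Add(2, Mul(11, Y)))
Mul(Mul(-137, 155), Function('B')(Function('H')(Function('X')(-2), 4), -9)) = Mul(Mul(-137, 155), Add(2, Mul(11, -9))) = Mul(-21235, Add(2, -99)) = Mul(-21235, -97) = 2059795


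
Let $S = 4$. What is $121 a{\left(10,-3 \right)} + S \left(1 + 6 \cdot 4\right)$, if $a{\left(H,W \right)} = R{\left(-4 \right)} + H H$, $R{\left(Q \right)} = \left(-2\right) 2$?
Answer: $11716$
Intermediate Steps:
$R{\left(Q \right)} = -4$
$a{\left(H,W \right)} = -4 + H^{2}$ ($a{\left(H,W \right)} = -4 + H H = -4 + H^{2}$)
$121 a{\left(10,-3 \right)} + S \left(1 + 6 \cdot 4\right) = 121 \left(-4 + 10^{2}\right) + 4 \left(1 + 6 \cdot 4\right) = 121 \left(-4 + 100\right) + 4 \left(1 + 24\right) = 121 \cdot 96 + 4 \cdot 25 = 11616 + 100 = 11716$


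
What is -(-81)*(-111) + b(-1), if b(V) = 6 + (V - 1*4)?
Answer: -8990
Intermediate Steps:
b(V) = 2 + V (b(V) = 6 + (V - 4) = 6 + (-4 + V) = 2 + V)
-(-81)*(-111) + b(-1) = -(-81)*(-111) + (2 - 1) = -81*111 + 1 = -8991 + 1 = -8990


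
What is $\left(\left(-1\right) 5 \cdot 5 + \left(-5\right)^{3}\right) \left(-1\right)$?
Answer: $150$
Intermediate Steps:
$\left(\left(-1\right) 5 \cdot 5 + \left(-5\right)^{3}\right) \left(-1\right) = \left(\left(-5\right) 5 - 125\right) \left(-1\right) = \left(-25 - 125\right) \left(-1\right) = \left(-150\right) \left(-1\right) = 150$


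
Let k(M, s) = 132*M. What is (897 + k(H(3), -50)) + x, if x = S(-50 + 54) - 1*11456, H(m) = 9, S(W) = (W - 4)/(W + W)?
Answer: -9371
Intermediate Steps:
S(W) = (-4 + W)/(2*W) (S(W) = (-4 + W)/((2*W)) = (-4 + W)*(1/(2*W)) = (-4 + W)/(2*W))
x = -11456 (x = (-4 + (-50 + 54))/(2*(-50 + 54)) - 1*11456 = (½)*(-4 + 4)/4 - 11456 = (½)*(¼)*0 - 11456 = 0 - 11456 = -11456)
(897 + k(H(3), -50)) + x = (897 + 132*9) - 11456 = (897 + 1188) - 11456 = 2085 - 11456 = -9371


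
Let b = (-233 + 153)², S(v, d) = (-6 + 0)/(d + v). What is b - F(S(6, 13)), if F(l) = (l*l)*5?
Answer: 2310220/361 ≈ 6399.5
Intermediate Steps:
S(v, d) = -6/(d + v)
b = 6400 (b = (-80)² = 6400)
F(l) = 5*l² (F(l) = l²*5 = 5*l²)
b - F(S(6, 13)) = 6400 - 5*(-6/(13 + 6))² = 6400 - 5*(-6/19)² = 6400 - 5*36/361 = 6400 - 1*180/361 = 6400 - 180/361 = 2310220/361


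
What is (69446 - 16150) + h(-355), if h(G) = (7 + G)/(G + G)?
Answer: 18920254/355 ≈ 53297.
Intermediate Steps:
h(G) = (7 + G)/(2*G) (h(G) = (7 + G)/((2*G)) = (7 + G)*(1/(2*G)) = (7 + G)/(2*G))
(69446 - 16150) + h(-355) = (69446 - 16150) + (½)*(7 - 355)/(-355) = 53296 + (½)*(-1/355)*(-348) = 53296 + 174/355 = 18920254/355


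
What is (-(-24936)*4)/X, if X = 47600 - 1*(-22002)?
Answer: 49872/34801 ≈ 1.4331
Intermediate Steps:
X = 69602 (X = 47600 + 22002 = 69602)
(-(-24936)*4)/X = -(-24936)*4/69602 = -6234*(-16)*(1/69602) = 99744*(1/69602) = 49872/34801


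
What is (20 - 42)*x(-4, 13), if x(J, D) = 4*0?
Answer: 0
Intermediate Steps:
x(J, D) = 0
(20 - 42)*x(-4, 13) = (20 - 42)*0 = -22*0 = 0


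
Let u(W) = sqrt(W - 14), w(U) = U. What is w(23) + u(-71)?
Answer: 23 + I*sqrt(85) ≈ 23.0 + 9.2195*I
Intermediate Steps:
u(W) = sqrt(-14 + W)
w(23) + u(-71) = 23 + sqrt(-14 - 71) = 23 + sqrt(-85) = 23 + I*sqrt(85)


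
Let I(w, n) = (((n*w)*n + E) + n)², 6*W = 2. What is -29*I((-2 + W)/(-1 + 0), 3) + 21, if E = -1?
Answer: -8360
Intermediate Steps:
W = ⅓ (W = (⅙)*2 = ⅓ ≈ 0.33333)
I(w, n) = (-1 + n + w*n²)² (I(w, n) = (((n*w)*n - 1) + n)² = ((w*n² - 1) + n)² = ((-1 + w*n²) + n)² = (-1 + n + w*n²)²)
-29*I((-2 + W)/(-1 + 0), 3) + 21 = -29*(-1 + 3 + ((-2 + ⅓)/(-1 + 0))*3²)² + 21 = -29*(-1 + 3 - 5/3/(-1)*9)² + 21 = -29*(-1 + 3 - 5/3*(-1)*9)² + 21 = -29*(-1 + 3 + (5/3)*9)² + 21 = -29*(-1 + 3 + 15)² + 21 = -29*17² + 21 = -29*289 + 21 = -8381 + 21 = -8360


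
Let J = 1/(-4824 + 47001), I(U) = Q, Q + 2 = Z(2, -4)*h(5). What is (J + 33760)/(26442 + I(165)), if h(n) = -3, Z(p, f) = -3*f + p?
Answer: 1423895521/1113388446 ≈ 1.2789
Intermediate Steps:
Z(p, f) = p - 3*f
Q = -44 (Q = -2 + (2 - 3*(-4))*(-3) = -2 + (2 + 12)*(-3) = -2 + 14*(-3) = -2 - 42 = -44)
I(U) = -44
J = 1/42177 ≈ 2.3710e-5
(J + 33760)/(26442 + I(165)) = (1/42177 + 33760)/(26442 - 44) = (1423895521/42177)/26398 = (1423895521/42177)*(1/26398) = 1423895521/1113388446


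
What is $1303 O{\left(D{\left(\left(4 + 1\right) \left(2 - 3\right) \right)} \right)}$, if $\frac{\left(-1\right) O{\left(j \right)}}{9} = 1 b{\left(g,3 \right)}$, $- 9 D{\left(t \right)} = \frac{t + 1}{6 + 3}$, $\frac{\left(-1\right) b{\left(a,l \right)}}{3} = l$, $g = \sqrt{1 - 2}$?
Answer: $105543$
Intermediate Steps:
$g = i$ ($g = \sqrt{-1} = i \approx 1.0 i$)
$b{\left(a,l \right)} = - 3 l$
$D{\left(t \right)} = - \frac{1}{81} - \frac{t}{81}$ ($D{\left(t \right)} = - \frac{\left(t + 1\right) \frac{1}{6 + 3}}{9} = - \frac{\left(1 + t\right) \frac{1}{9}}{9} = - \frac{\frac{1}{9} + \frac{t}{9}}{9} = - \frac{1}{81} - \frac{t}{81}$)
$O{\left(j \right)} = 81$ ($O{\left(j \right)} = - 9 \cdot 1 \left(\left(-3\right) 3\right) = - 9 \cdot 1 \left(-9\right) = \left(-9\right) \left(-9\right) = 81$)
$1303 O{\left(D{\left(\left(4 + 1\right) \left(2 - 3\right) \right)} \right)} = 1303 \cdot 81 = 105543$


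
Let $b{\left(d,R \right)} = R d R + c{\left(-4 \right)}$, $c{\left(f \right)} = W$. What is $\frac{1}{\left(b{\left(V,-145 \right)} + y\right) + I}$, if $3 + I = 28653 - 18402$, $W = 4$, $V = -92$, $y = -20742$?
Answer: $- \frac{1}{1944790} \approx -5.1419 \cdot 10^{-7}$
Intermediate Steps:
$c{\left(f \right)} = 4$
$I = 10248$ ($I = -3 + \left(28653 - 18402\right) = -3 + 10251 = 10248$)
$b{\left(d,R \right)} = 4 + d R^{2}$ ($b{\left(d,R \right)} = R d R + 4 = d R^{2} + 4 = 4 + d R^{2}$)
$\frac{1}{\left(b{\left(V,-145 \right)} + y\right) + I} = \frac{1}{\left(\left(4 - 92 \left(-145\right)^{2}\right) - 20742\right) + 10248} = \frac{1}{\left(\left(4 - 1934300\right) - 20742\right) + 10248} = \frac{1}{\left(-1934296 - 20742\right) + 10248} = \frac{1}{-1955038 + 10248} = \frac{1}{-1944790} = - \frac{1}{1944790}$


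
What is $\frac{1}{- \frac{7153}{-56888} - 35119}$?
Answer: $- \frac{56888}{1997842519} \approx -2.8475 \cdot 10^{-5}$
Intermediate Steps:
$\frac{1}{- \frac{7153}{-56888} - 35119} = \frac{1}{\left(-7153\right) \left(- \frac{1}{56888}\right) - 35119} = \frac{1}{\frac{7153}{56888} - 35119} = \frac{1}{- \frac{1997842519}{56888}} = - \frac{56888}{1997842519}$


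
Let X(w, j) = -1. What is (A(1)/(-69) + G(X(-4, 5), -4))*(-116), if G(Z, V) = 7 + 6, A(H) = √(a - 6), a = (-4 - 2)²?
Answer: -1508 + 116*√30/69 ≈ -1498.8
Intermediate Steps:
a = 36 (a = (-6)² = 36)
A(H) = √30 (A(H) = √(36 - 6) = √30)
G(Z, V) = 13
(A(1)/(-69) + G(X(-4, 5), -4))*(-116) = (√30/(-69) + 13)*(-116) = (√30*(-1/69) + 13)*(-116) = (-√30/69 + 13)*(-116) = (13 - √30/69)*(-116) = -1508 + 116*√30/69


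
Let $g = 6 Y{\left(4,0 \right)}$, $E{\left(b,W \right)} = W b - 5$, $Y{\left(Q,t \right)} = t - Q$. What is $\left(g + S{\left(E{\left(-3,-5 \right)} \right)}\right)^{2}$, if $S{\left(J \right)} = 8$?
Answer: $256$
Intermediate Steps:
$E{\left(b,W \right)} = -5 + W b$
$g = -24$ ($g = 6 \left(0 - 4\right) = 6 \left(-4\right) = -24$)
$\left(g + S{\left(E{\left(-3,-5 \right)} \right)}\right)^{2} = \left(-24 + 8\right)^{2} = \left(-16\right)^{2} = 256$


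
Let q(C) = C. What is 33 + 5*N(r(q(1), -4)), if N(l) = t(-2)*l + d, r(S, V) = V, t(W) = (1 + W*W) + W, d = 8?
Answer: 13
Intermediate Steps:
t(W) = 1 + W + W² (t(W) = (1 + W²) + W = 1 + W + W²)
N(l) = 8 + 3*l (N(l) = (1 - 2 + (-2)²)*l + 8 = (1 - 2 + 4)*l + 8 = 3*l + 8 = 8 + 3*l)
33 + 5*N(r(q(1), -4)) = 33 + 5*(8 + 3*(-4)) = 33 + 5*(8 - 12) = 33 + 5*(-4) = 33 - 20 = 13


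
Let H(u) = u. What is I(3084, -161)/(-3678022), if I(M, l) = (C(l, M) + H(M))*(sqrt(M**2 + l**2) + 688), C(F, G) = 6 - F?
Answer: -1118344/1839011 - 3251*sqrt(9536977)/3678022 ≈ -3.3378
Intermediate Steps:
I(M, l) = (688 + sqrt(M**2 + l**2))*(6 + M - l) (I(M, l) = ((6 - l) + M)*(sqrt(M**2 + l**2) + 688) = (6 + M - l)*(688 + sqrt(M**2 + l**2)) = (688 + sqrt(M**2 + l**2))*(6 + M - l))
I(3084, -161)/(-3678022) = (4128 - 688*(-161) + 688*3084 + 3084*sqrt(3084**2 + (-161)**2) + sqrt(3084**2 + (-161)**2)*(6 - 1*(-161)))/(-3678022) = (4128 + 110768 + 2121792 + 3084*sqrt(9511056 + 25921) + sqrt(9511056 + 25921)*(6 + 161))*(-1/3678022) = (4128 + 110768 + 2121792 + 3084*sqrt(9536977) + sqrt(9536977)*167)*(-1/3678022) = (4128 + 110768 + 2121792 + 3084*sqrt(9536977) + 167*sqrt(9536977))*(-1/3678022) = (2236688 + 3251*sqrt(9536977))*(-1/3678022) = -1118344/1839011 - 3251*sqrt(9536977)/3678022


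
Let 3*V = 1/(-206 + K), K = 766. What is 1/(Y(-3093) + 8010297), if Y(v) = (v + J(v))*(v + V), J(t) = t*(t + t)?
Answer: -112/6626110666669 ≈ -1.6903e-11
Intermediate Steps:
J(t) = 2*t² (J(t) = t*(2*t) = 2*t²)
V = 1/1680 (V = 1/(3*(-206 + 766)) = (⅓)/560 = (⅓)*(1/560) = 1/1680 ≈ 0.00059524)
Y(v) = (1/1680 + v)*(v + 2*v²) (Y(v) = (v + 2*v²)*(v + 1/1680) = (v + 2*v²)*(1/1680 + v) = (1/1680 + v)*(v + 2*v²))
1/(Y(-3093) + 8010297) = 1/((1/1680)*(-3093)*(1 + 1682*(-3093) + 3360*(-3093)²) + 8010297) = 1/((1/1680)*(-3093)*(1 - 5202426 + 3360*9566649) + 8010297) = 1/((1/1680)*(-3093)*(1 - 5202426 + 32143940640) + 8010297) = 1/((1/1680)*(-3093)*32138738215 + 8010297) = 1/(-6627007819933/112 + 8010297) = 1/(-6626110666669/112) = -112/6626110666669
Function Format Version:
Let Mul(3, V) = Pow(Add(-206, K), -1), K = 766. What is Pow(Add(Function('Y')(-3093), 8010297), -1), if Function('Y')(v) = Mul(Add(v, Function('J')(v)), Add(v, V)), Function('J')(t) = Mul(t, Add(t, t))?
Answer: Rational(-112, 6626110666669) ≈ -1.6903e-11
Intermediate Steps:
Function('J')(t) = Mul(2, Pow(t, 2)) (Function('J')(t) = Mul(t, Mul(2, t)) = Mul(2, Pow(t, 2)))
V = Rational(1, 1680) (V = Mul(Rational(1, 3), Pow(Add(-206, 766), -1)) = Mul(Rational(1, 3), Pow(560, -1)) = Mul(Rational(1, 3), Rational(1, 560)) = Rational(1, 1680) ≈ 0.00059524)
Function('Y')(v) = Mul(Add(Rational(1, 1680), v), Add(v, Mul(2, Pow(v, 2)))) (Function('Y')(v) = Mul(Add(v, Mul(2, Pow(v, 2))), Add(v, Rational(1, 1680))) = Mul(Add(v, Mul(2, Pow(v, 2))), Add(Rational(1, 1680), v)) = Mul(Add(Rational(1, 1680), v), Add(v, Mul(2, Pow(v, 2)))))
Pow(Add(Function('Y')(-3093), 8010297), -1) = Pow(Add(Mul(Rational(1, 1680), -3093, Add(1, Mul(1682, -3093), Mul(3360, Pow(-3093, 2)))), 8010297), -1) = Pow(Add(Mul(Rational(1, 1680), -3093, Add(1, -5202426, Mul(3360, 9566649))), 8010297), -1) = Pow(Add(Mul(Rational(1, 1680), -3093, Add(1, -5202426, 32143940640)), 8010297), -1) = Pow(Add(Mul(Rational(1, 1680), -3093, 32138738215), 8010297), -1) = Pow(Add(Rational(-6627007819933, 112), 8010297), -1) = Pow(Rational(-6626110666669, 112), -1) = Rational(-112, 6626110666669)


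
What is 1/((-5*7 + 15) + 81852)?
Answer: 1/81832 ≈ 1.2220e-5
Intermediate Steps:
1/((-5*7 + 15) + 81852) = 1/((-35 + 15) + 81852) = 1/(-20 + 81852) = 1/81832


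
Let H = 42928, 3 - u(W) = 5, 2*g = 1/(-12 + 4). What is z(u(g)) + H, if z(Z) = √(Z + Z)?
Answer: 42928 + 2*I ≈ 42928.0 + 2.0*I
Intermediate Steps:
g = -1/16 (g = 1/(2*(-12 + 4)) = (½)/(-8) = (½)*(-⅛) = -1/16 ≈ -0.062500)
u(W) = -2 (u(W) = 3 - 1*5 = 3 - 5 = -2)
z(Z) = √2*√Z (z(Z) = √(2*Z) = √2*√Z)
z(u(g)) + H = √2*√(-2) + 42928 = √2*(I*√2) + 42928 = 2*I + 42928 = 42928 + 2*I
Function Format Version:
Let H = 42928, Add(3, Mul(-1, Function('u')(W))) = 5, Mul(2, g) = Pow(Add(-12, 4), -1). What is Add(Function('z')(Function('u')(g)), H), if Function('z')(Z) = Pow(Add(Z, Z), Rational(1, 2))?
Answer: Add(42928, Mul(2, I)) ≈ Add(42928., Mul(2.0000, I))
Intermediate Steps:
g = Rational(-1, 16) (g = Mul(Rational(1, 2), Pow(Add(-12, 4), -1)) = Mul(Rational(1, 2), Pow(-8, -1)) = Mul(Rational(1, 2), Rational(-1, 8)) = Rational(-1, 16) ≈ -0.062500)
Function('u')(W) = -2 (Function('u')(W) = Add(3, Mul(-1, 5)) = Add(3, -5) = -2)
Function('z')(Z) = Mul(Pow(2, Rational(1, 2)), Pow(Z, Rational(1, 2))) (Function('z')(Z) = Pow(Mul(2, Z), Rational(1, 2)) = Mul(Pow(2, Rational(1, 2)), Pow(Z, Rational(1, 2))))
Add(Function('z')(Function('u')(g)), H) = Add(Mul(Pow(2, Rational(1, 2)), Pow(-2, Rational(1, 2))), 42928) = Add(Mul(Pow(2, Rational(1, 2)), Mul(I, Pow(2, Rational(1, 2)))), 42928) = Add(Mul(2, I), 42928) = Add(42928, Mul(2, I))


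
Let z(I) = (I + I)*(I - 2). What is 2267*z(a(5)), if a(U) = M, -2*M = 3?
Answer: 47607/2 ≈ 23804.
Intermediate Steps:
M = -3/2 (M = -½*3 = -3/2 ≈ -1.5000)
a(U) = -3/2
z(I) = 2*I*(-2 + I) (z(I) = (2*I)*(-2 + I) = 2*I*(-2 + I))
2267*z(a(5)) = 2267*(2*(-3/2)*(-2 - 3/2)) = 2267*(2*(-3/2)*(-7/2)) = 2267*(21/2) = 47607/2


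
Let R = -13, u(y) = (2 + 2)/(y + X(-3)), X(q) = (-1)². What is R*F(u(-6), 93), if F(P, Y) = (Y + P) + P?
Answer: -5941/5 ≈ -1188.2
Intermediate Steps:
X(q) = 1
u(y) = 4/(1 + y) (u(y) = (2 + 2)/(y + 1) = 4/(1 + y))
F(P, Y) = Y + 2*P (F(P, Y) = (P + Y) + P = Y + 2*P)
R*F(u(-6), 93) = -13*(93 + 2*(4/(1 - 6))) = -13*(93 + 2*(4/(-5))) = -13*(93 + 2*(4*(-⅕))) = -13*(93 + 2*(-⅘)) = -13*(93 - 8/5) = -13*457/5 = -5941/5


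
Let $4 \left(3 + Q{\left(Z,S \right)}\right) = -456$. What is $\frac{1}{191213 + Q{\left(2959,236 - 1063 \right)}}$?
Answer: $\frac{1}{191096} \approx 5.233 \cdot 10^{-6}$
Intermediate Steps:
$Q{\left(Z,S \right)} = -117$ ($Q{\left(Z,S \right)} = -3 + \frac{1}{4} \left(-456\right) = -3 - 114 = -117$)
$\frac{1}{191213 + Q{\left(2959,236 - 1063 \right)}} = \frac{1}{191213 - 117} = \frac{1}{191096}$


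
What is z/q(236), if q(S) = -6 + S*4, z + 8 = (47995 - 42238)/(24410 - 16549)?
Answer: -57131/7373618 ≈ -0.0077480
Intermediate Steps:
z = -57131/7861 (z = -8 + (47995 - 42238)/(24410 - 16549) = -8 + 5757/7861 = -57131/7861 ≈ -7.2676)
q(S) = -6 + 4*S
z/q(236) = -57131/(7861*(-6 + 4*236)) = -57131/(7861*(-6 + 944)) = -57131/7861/938 = -57131/7861*1/938 = -57131/7373618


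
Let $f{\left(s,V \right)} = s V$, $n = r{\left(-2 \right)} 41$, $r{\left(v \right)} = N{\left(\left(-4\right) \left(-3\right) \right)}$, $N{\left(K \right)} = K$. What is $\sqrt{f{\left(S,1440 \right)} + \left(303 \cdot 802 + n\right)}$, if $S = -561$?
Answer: $i \sqrt{564342} \approx 751.23 i$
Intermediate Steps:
$r{\left(v \right)} = 12$ ($r{\left(v \right)} = \left(-4\right) \left(-3\right) = 12$)
$n = 492$ ($n = 12 \cdot 41 = 492$)
$f{\left(s,V \right)} = V s$
$\sqrt{f{\left(S,1440 \right)} + \left(303 \cdot 802 + n\right)} = \sqrt{1440 \left(-561\right) + \left(303 \cdot 802 + 492\right)} = \sqrt{-807840 + \left(243006 + 492\right)} = \sqrt{-807840 + 243498} = \sqrt{-564342} = i \sqrt{564342}$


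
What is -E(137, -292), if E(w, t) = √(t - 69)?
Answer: -19*I ≈ -19.0*I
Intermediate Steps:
E(w, t) = √(-69 + t)
-E(137, -292) = -√(-69 - 292) = -√(-361) = -19*I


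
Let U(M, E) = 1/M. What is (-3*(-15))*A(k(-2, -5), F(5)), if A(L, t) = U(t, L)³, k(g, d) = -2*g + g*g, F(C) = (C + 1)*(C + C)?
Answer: 1/4800 ≈ 0.00020833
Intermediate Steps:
F(C) = 2*C*(1 + C) (F(C) = (1 + C)*(2*C) = 2*C*(1 + C))
k(g, d) = g² - 2*g (k(g, d) = -2*g + g² = g² - 2*g)
A(L, t) = t⁻³ (A(L, t) = (1/t)³ = t⁻³)
(-3*(-15))*A(k(-2, -5), F(5)) = (-3*(-15))/(2*5*(1 + 5))³ = 45/(2*5*6)³ = 45/60³ = 45*(1/216000) = 1/4800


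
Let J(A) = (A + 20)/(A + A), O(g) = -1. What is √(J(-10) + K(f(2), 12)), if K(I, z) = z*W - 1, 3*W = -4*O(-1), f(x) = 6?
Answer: √58/2 ≈ 3.8079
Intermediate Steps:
W = 4/3 (W = (-4*(-1))/3 = (⅓)*4 = 4/3 ≈ 1.3333)
J(A) = (20 + A)/(2*A) (J(A) = (20 + A)/((2*A)) = (20 + A)*(1/(2*A)) = (20 + A)/(2*A))
K(I, z) = -1 + 4*z/3 (K(I, z) = z*(4/3) - 1 = 4*z/3 - 1 = -1 + 4*z/3)
√(J(-10) + K(f(2), 12)) = √((½)*(20 - 10)/(-10) + (-1 + (4/3)*12)) = √((½)*(-⅒)*10 + (-1 + 16)) = √(-½ + 15) = √(29/2) = √58/2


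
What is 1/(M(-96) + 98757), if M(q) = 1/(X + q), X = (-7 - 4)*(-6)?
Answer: 30/2962709 ≈ 1.0126e-5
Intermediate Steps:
X = 66 (X = -11*(-6) = 66)
M(q) = 1/(66 + q)
1/(M(-96) + 98757) = 1/(1/(66 - 96) + 98757) = 1/(1/(-30) + 98757) = 1/(-1/30 + 98757) = 1/(2962709/30) = 30/2962709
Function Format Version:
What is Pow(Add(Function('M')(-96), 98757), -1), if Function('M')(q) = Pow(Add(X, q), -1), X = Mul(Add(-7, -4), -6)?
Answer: Rational(30, 2962709) ≈ 1.0126e-5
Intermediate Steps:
X = 66 (X = Mul(-11, -6) = 66)
Function('M')(q) = Pow(Add(66, q), -1)
Pow(Add(Function('M')(-96), 98757), -1) = Pow(Add(Pow(Add(66, -96), -1), 98757), -1) = Pow(Add(Pow(-30, -1), 98757), -1) = Pow(Add(Rational(-1, 30), 98757), -1) = Pow(Rational(2962709, 30), -1) = Rational(30, 2962709)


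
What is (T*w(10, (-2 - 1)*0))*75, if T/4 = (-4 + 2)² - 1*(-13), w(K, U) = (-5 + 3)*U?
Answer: 0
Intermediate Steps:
w(K, U) = -2*U
T = 68 (T = 4*((-4 + 2)² - 1*(-13)) = 4*((-2)² + 13) = 4*(4 + 13) = 4*17 = 68)
(T*w(10, (-2 - 1)*0))*75 = (68*(-2*(-2 - 1)*0))*75 = (68*(-(-6)*0))*75 = (68*(-2*0))*75 = (68*0)*75 = 0*75 = 0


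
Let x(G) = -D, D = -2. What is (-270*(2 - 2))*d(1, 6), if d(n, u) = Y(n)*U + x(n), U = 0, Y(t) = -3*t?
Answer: 0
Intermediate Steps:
x(G) = 2 (x(G) = -1*(-2) = 2)
d(n, u) = 2 (d(n, u) = -3*n*0 + 2 = 0 + 2 = 2)
(-270*(2 - 2))*d(1, 6) = -270*(2 - 2)*2 = -270*0*2 = -45*0*2 = 0*2 = 0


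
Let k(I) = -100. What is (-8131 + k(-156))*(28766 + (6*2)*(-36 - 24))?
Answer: -230846626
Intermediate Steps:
(-8131 + k(-156))*(28766 + (6*2)*(-36 - 24)) = (-8131 - 100)*(28766 + (6*2)*(-36 - 24)) = -8231*(28766 + 12*(-60)) = -8231*(28766 - 720) = -8231*28046 = -230846626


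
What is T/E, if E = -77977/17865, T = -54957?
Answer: 981806805/77977 ≈ 12591.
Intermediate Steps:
E = -77977/17865 (E = -77977*1/17865 = -77977/17865 ≈ -4.3648)
T/E = -54957/(-77977/17865) = -54957*(-17865/77977) = 981806805/77977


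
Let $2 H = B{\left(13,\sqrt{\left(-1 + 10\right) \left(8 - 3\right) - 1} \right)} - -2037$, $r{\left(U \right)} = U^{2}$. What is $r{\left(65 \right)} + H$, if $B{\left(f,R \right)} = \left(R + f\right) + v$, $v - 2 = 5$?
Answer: $\frac{10507}{2} + \sqrt{11} \approx 5256.8$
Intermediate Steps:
$v = 7$ ($v = 2 + 5 = 7$)
$B{\left(f,R \right)} = 7 + R + f$ ($B{\left(f,R \right)} = \left(R + f\right) + 7 = 7 + R + f$)
$H = \frac{2057}{2} + \sqrt{11}$ ($H = \frac{\left(7 + \sqrt{\left(-1 + 10\right) \left(8 - 3\right) - 1} + 13\right) - -2037}{2} = \frac{\left(7 + \sqrt{9 \cdot 5 - 1} + 13\right) + 2037}{2} = \frac{\left(7 + \sqrt{45 - 1} + 13\right) + 2037}{2} = \frac{\left(7 + \sqrt{44} + 13\right) + 2037}{2} = \frac{\left(7 + 2 \sqrt{11} + 13\right) + 2037}{2} = \frac{\left(20 + 2 \sqrt{11}\right) + 2037}{2} = \frac{2057 + 2 \sqrt{11}}{2} = \frac{2057}{2} + \sqrt{11} \approx 1031.8$)
$r{\left(65 \right)} + H = 65^{2} + \left(\frac{2057}{2} + \sqrt{11}\right) = 4225 + \left(\frac{2057}{2} + \sqrt{11}\right) = \frac{10507}{2} + \sqrt{11}$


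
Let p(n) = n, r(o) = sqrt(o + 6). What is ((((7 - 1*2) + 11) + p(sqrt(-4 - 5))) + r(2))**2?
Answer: (16 + 2*sqrt(2) + 3*I)**2 ≈ 345.51 + 112.97*I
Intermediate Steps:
r(o) = sqrt(6 + o)
((((7 - 1*2) + 11) + p(sqrt(-4 - 5))) + r(2))**2 = ((((7 - 1*2) + 11) + sqrt(-4 - 5)) + sqrt(6 + 2))**2 = ((((7 - 2) + 11) + sqrt(-9)) + sqrt(8))**2 = (((5 + 11) + 3*I) + 2*sqrt(2))**2 = ((16 + 3*I) + 2*sqrt(2))**2 = (16 + 2*sqrt(2) + 3*I)**2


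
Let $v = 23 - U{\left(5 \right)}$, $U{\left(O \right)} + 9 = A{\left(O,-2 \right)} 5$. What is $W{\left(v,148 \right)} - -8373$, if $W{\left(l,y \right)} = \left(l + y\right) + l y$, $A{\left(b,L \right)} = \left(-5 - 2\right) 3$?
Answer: $28934$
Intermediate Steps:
$A{\left(b,L \right)} = -21$ ($A{\left(b,L \right)} = \left(-7\right) 3 = -21$)
$U{\left(O \right)} = -114$ ($U{\left(O \right)} = -9 - 105 = -114$)
$v = 137$ ($v = 23 - -114 = 23 + 114 = 137$)
$W{\left(l,y \right)} = l + y + l y$
$W{\left(v,148 \right)} - -8373 = \left(137 + 148 + 137 \cdot 148\right) - -8373 = \left(137 + 148 + 20276\right) + 8373 = 20561 + 8373 = 28934$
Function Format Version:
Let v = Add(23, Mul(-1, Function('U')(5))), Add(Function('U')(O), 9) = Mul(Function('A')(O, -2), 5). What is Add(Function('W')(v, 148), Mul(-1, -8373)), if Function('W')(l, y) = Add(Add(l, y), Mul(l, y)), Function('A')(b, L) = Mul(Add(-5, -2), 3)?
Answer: 28934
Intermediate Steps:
Function('A')(b, L) = -21 (Function('A')(b, L) = Mul(-7, 3) = -21)
Function('U')(O) = -114 (Function('U')(O) = Add(-9, Mul(-21, 5)) = Add(-9, -105) = -114)
v = 137 (v = Add(23, Mul(-1, -114)) = Add(23, 114) = 137)
Function('W')(l, y) = Add(l, y, Mul(l, y))
Add(Function('W')(v, 148), Mul(-1, -8373)) = Add(Add(137, 148, Mul(137, 148)), Mul(-1, -8373)) = Add(Add(137, 148, 20276), 8373) = Add(20561, 8373) = 28934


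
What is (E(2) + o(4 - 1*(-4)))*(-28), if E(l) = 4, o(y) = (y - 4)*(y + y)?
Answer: -1904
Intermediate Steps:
o(y) = 2*y*(-4 + y) (o(y) = (-4 + y)*(2*y) = 2*y*(-4 + y))
(E(2) + o(4 - 1*(-4)))*(-28) = (4 + 2*(4 - 1*(-4))*(-4 + (4 - 1*(-4))))*(-28) = (4 + 2*(4 + 4)*(-4 + (4 + 4)))*(-28) = (4 + 2*8*(-4 + 8))*(-28) = (4 + 2*8*4)*(-28) = (4 + 64)*(-28) = 68*(-28) = -1904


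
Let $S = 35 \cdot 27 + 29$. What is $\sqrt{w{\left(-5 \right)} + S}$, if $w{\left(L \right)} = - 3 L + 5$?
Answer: $\sqrt{994} \approx 31.528$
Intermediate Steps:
$w{\left(L \right)} = 5 - 3 L$
$S = 974$ ($S = 945 + 29 = 974$)
$\sqrt{w{\left(-5 \right)} + S} = \sqrt{\left(5 - -15\right) + 974} = \sqrt{\left(5 + 15\right) + 974} = \sqrt{20 + 974} = \sqrt{994}$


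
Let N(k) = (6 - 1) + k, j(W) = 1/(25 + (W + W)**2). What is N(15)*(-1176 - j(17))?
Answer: -27777140/1181 ≈ -23520.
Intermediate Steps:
j(W) = 1/(25 + 4*W**2) (j(W) = 1/(25 + (2*W)**2) = 1/(25 + 4*W**2))
N(k) = 5 + k
N(15)*(-1176 - j(17)) = (5 + 15)*(-1176 - 1/(25 + 4*17**2)) = 20*(-1176 - 1/(25 + 4*289)) = 20*(-1176 - 1/(25 + 1156)) = 20*(-1176 - 1/1181) = 20*(-1388857/1181) = -27777140/1181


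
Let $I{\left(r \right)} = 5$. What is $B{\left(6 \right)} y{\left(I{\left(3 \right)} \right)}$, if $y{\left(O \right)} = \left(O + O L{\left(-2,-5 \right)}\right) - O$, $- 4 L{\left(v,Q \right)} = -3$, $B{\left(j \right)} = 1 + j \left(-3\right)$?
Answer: $- \frac{255}{4} \approx -63.75$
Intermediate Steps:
$B{\left(j \right)} = 1 - 3 j$
$L{\left(v,Q \right)} = \frac{3}{4}$ ($L{\left(v,Q \right)} = \left(- \frac{1}{4}\right) \left(-3\right) = \frac{3}{4}$)
$y{\left(O \right)} = \frac{3 O}{4}$ ($y{\left(O \right)} = \left(O + O \frac{3}{4}\right) - O = \left(O + \frac{3 O}{4}\right) - O = \frac{7 O}{4} - O = \frac{3 O}{4}$)
$B{\left(6 \right)} y{\left(I{\left(3 \right)} \right)} = \left(1 - 18\right) \frac{3}{4} \cdot 5 = \left(1 - 18\right) \frac{15}{4} = \left(-17\right) \frac{15}{4} = - \frac{255}{4}$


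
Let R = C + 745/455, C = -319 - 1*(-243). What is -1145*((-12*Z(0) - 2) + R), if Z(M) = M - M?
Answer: 7956605/91 ≈ 87435.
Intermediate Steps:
C = -76 (C = -319 + 243 = -76)
Z(M) = 0
R = -6767/91 (R = -76 + 745/455 = -76 + 745*(1/455) = -76 + 149/91 = -6767/91 ≈ -74.363)
-1145*((-12*Z(0) - 2) + R) = -1145*((-12*0 - 2) - 6767/91) = -1145*((0 - 2) - 6767/91) = -1145*(-2 - 6767/91) = -1145*(-6949/91) = 7956605/91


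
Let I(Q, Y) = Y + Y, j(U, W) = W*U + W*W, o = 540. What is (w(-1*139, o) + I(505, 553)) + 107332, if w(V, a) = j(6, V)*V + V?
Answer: -2461394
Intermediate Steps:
j(U, W) = W² + U*W (j(U, W) = U*W + W² = W² + U*W)
w(V, a) = V + V²*(6 + V) (w(V, a) = (V*(6 + V))*V + V = V²*(6 + V) + V = V + V²*(6 + V))
I(Q, Y) = 2*Y
(w(-1*139, o) + I(505, 553)) + 107332 = ((-1*139)*(1 + (-1*139)*(6 - 1*139)) + 2*553) + 107332 = (-139*(1 - 139*(6 - 139)) + 1106) + 107332 = (-139*(1 - 139*(-133)) + 1106) + 107332 = (-139*(1 + 18487) + 1106) + 107332 = (-139*18488 + 1106) + 107332 = (-2569832 + 1106) + 107332 = -2568726 + 107332 = -2461394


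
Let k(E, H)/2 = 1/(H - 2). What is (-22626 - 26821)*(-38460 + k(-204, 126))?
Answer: 117907310993/62 ≈ 1.9017e+9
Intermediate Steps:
k(E, H) = 2/(-2 + H) (k(E, H) = 2/(H - 2) = 2/(-2 + H))
(-22626 - 26821)*(-38460 + k(-204, 126)) = (-22626 - 26821)*(-38460 + 2/(-2 + 126)) = -49447*(-38460 + 2/124) = -49447*(-38460 + 2*(1/124)) = -49447*(-38460 + 1/62) = -49447*(-2384519/62) = 117907310993/62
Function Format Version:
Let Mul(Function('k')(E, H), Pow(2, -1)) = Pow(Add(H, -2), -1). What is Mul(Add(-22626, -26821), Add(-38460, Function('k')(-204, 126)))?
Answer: Rational(117907310993, 62) ≈ 1.9017e+9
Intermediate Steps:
Function('k')(E, H) = Mul(2, Pow(Add(-2, H), -1)) (Function('k')(E, H) = Mul(2, Pow(Add(H, -2), -1)) = Mul(2, Pow(Add(-2, H), -1)))
Mul(Add(-22626, -26821), Add(-38460, Function('k')(-204, 126))) = Mul(Add(-22626, -26821), Add(-38460, Mul(2, Pow(Add(-2, 126), -1)))) = Mul(-49447, Add(-38460, Mul(2, Pow(124, -1)))) = Mul(-49447, Add(-38460, Mul(2, Rational(1, 124)))) = Mul(-49447, Add(-38460, Rational(1, 62))) = Mul(-49447, Rational(-2384519, 62)) = Rational(117907310993, 62)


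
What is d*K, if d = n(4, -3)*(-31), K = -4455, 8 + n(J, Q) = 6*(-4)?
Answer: -4419360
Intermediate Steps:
n(J, Q) = -32 (n(J, Q) = -8 + 6*(-4) = -8 - 24 = -32)
d = 992 (d = -32*(-31) = 992)
d*K = 992*(-4455) = -4419360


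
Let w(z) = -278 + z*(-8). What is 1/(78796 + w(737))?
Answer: 1/72622 ≈ 1.3770e-5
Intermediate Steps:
w(z) = -278 - 8*z
1/(78796 + w(737)) = 1/(78796 + (-278 - 8*737)) = 1/(78796 + (-278 - 5896)) = 1/(78796 - 6174) = 1/72622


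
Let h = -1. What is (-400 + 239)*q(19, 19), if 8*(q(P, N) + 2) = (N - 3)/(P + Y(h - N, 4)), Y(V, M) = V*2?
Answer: 1012/3 ≈ 337.33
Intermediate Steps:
Y(V, M) = 2*V
q(P, N) = -2 + (-3 + N)/(8*(-2 + P - 2*N)) (q(P, N) = -2 + ((N - 3)/(P + 2*(-1 - N)))/8 = -2 + ((-3 + N)/(P + (-2 - 2*N)))/8 = -2 + ((-3 + N)/(-2 + P - 2*N))/8 = -2 + (-3 + N)/(8*(-2 + P - 2*N)))
(-400 + 239)*q(19, 19) = (-400 + 239)*((29 - 16*19 + 33*19)/(8*(-2 + 19 - 2*19))) = -161*(29 - 304 + 627)/(8*(-2 + 19 - 38)) = -161*352/(8*(-21)) = -161*(-1)*352/(8*21) = -161*(-44/21) = 1012/3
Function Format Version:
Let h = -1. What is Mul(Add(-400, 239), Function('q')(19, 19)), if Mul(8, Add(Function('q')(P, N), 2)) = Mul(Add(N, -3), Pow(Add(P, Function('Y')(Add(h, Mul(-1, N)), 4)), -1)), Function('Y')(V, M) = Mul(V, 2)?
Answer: Rational(1012, 3) ≈ 337.33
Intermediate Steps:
Function('Y')(V, M) = Mul(2, V)
Function('q')(P, N) = Add(-2, Mul(Rational(1, 8), Pow(Add(-2, P, Mul(-2, N)), -1), Add(-3, N))) (Function('q')(P, N) = Add(-2, Mul(Rational(1, 8), Mul(Add(N, -3), Pow(Add(P, Mul(2, Add(-1, Mul(-1, N)))), -1)))) = Add(-2, Mul(Rational(1, 8), Mul(Add(-3, N), Pow(Add(P, Add(-2, Mul(-2, N))), -1)))) = Add(-2, Mul(Rational(1, 8), Mul(Add(-3, N), Pow(Add(-2, P, Mul(-2, N)), -1)))) = Add(-2, Mul(Rational(1, 8), Mul(Pow(Add(-2, P, Mul(-2, N)), -1), Add(-3, N)))) = Add(-2, Mul(Rational(1, 8), Pow(Add(-2, P, Mul(-2, N)), -1), Add(-3, N))))
Mul(Add(-400, 239), Function('q')(19, 19)) = Mul(Add(-400, 239), Mul(Rational(1, 8), Pow(Add(-2, 19, Mul(-2, 19)), -1), Add(29, Mul(-16, 19), Mul(33, 19)))) = Mul(-161, Mul(Rational(1, 8), Pow(Add(-2, 19, -38), -1), Add(29, -304, 627))) = Mul(-161, Mul(Rational(1, 8), Pow(-21, -1), 352)) = Mul(-161, Mul(Rational(1, 8), Rational(-1, 21), 352)) = Mul(-161, Rational(-44, 21)) = Rational(1012, 3)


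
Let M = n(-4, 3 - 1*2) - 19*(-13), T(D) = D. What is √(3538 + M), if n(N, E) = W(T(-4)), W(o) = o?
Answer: √3781 ≈ 61.490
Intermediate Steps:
n(N, E) = -4
M = 243 (M = -4 - 19*(-13) = -4 + 247 = 243)
√(3538 + M) = √(3538 + 243) = √3781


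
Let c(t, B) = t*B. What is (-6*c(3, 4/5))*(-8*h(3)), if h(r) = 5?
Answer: 576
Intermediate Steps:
c(t, B) = B*t
(-6*c(3, 4/5))*(-8*h(3)) = (-6*4/5*3)*(-8*5) = -6*4*(1/5)*3*(-40) = -24*3/5*(-40) = -6*12/5*(-40) = -72/5*(-40) = 576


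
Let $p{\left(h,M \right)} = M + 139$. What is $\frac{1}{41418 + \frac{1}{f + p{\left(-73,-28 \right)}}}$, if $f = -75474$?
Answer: $\frac{75363}{3121384733} \approx 2.4144 \cdot 10^{-5}$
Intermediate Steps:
$p{\left(h,M \right)} = 139 + M$
$\frac{1}{41418 + \frac{1}{f + p{\left(-73,-28 \right)}}} = \frac{1}{41418 + \frac{1}{-75474 + \left(139 - 28\right)}} = \frac{1}{41418 + \frac{1}{-75474 + 111}} = \frac{1}{41418 + \frac{1}{-75363}} = \frac{1}{41418 - \frac{1}{75363}} = \frac{1}{\frac{3121384733}{75363}} = \frac{75363}{3121384733}$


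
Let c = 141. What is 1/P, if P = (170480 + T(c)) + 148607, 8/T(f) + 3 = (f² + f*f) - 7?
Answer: 4969/1585543304 ≈ 3.1339e-6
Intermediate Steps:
T(f) = 8/(-10 + 2*f²) (T(f) = 8/(-3 + ((f² + f*f) - 7)) = 8/(-3 + ((f² + f²) - 7)) = 8/(-3 + (2*f² - 7)) = 8/(-3 + (-7 + 2*f²)) = 8/(-10 + 2*f²))
P = 1585543304/4969 (P = (170480 + 4/(-5 + 141²)) + 148607 = (170480 + 4/(-5 + 19881)) + 148607 = (170480 + 4/19876) + 148607 = (170480 + 4*(1/19876)) + 148607 = (170480 + 1/4969) + 148607 = 847115121/4969 + 148607 = 1585543304/4969 ≈ 3.1909e+5)
1/P = 1/(1585543304/4969) = 4969/1585543304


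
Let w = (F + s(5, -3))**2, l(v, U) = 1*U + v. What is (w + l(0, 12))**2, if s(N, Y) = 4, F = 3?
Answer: 3721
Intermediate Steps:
l(v, U) = U + v
w = 49 (w = (3 + 4)**2 = 7**2 = 49)
(w + l(0, 12))**2 = (49 + (12 + 0))**2 = (49 + 12)**2 = 61**2 = 3721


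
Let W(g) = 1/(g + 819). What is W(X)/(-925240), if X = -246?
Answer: -1/530162520 ≈ -1.8862e-9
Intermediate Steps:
W(g) = 1/(819 + g)
W(X)/(-925240) = 1/((819 - 246)*(-925240)) = -1/925240/573 = (1/573)*(-1/925240) = -1/530162520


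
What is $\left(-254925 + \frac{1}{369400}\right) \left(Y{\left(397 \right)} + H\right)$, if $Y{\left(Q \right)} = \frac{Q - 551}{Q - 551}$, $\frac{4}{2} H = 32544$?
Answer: $- \frac{1532416937518727}{369400} \approx -4.1484 \cdot 10^{9}$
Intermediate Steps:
$H = 16272$ ($H = \frac{1}{2} \cdot 32544 = 16272$)
$Y{\left(Q \right)} = 1$ ($Y{\left(Q \right)} = \frac{-551 + Q}{-551 + Q} = 1$)
$\left(-254925 + \frac{1}{369400}\right) \left(Y{\left(397 \right)} + H\right) = \left(-254925 + \frac{1}{369400}\right) \left(1 + 16272\right) = \left(-254925 + \frac{1}{369400}\right) 16273 = \left(- \frac{94169294999}{369400}\right) 16273 = - \frac{1532416937518727}{369400}$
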